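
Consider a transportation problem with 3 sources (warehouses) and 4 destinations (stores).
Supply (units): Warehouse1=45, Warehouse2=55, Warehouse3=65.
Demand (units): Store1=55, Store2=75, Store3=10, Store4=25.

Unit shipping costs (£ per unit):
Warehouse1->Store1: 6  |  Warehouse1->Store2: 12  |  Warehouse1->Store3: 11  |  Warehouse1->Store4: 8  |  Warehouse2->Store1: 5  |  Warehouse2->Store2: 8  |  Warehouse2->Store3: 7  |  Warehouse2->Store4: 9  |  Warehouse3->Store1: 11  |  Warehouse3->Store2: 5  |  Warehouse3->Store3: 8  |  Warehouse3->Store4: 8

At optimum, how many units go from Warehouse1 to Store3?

0

Solving gives:
  Warehouse1–Store1: 20 × £6 = £120
  Warehouse1–Store4: 25 × £8 = £200
  Warehouse2–Store1: 35 × £5 = £175
  Warehouse2–Store2: 10 × £8 = £80
  Warehouse2–Store3: 10 × £7 = £70
  Warehouse3–Store2: 65 × £5 = £325
Total cost = £970.
The route Warehouse1→Store3 is not used.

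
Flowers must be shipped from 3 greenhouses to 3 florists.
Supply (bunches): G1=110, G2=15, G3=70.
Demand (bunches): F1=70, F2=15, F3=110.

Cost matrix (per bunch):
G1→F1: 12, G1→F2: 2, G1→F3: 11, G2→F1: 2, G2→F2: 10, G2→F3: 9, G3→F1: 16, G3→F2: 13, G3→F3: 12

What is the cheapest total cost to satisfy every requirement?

An optimal shipping plan:
  G1 to F1: 55 × 12 = 660
  G1 to F2: 15 × 2 = 30
  G1 to F3: 40 × 11 = 440
  G2 to F1: 15 × 2 = 30
  G3 to F3: 70 × 12 = 840
Total = 660 + 30 + 440 + 30 + 840 = 2000.
(Supply check: G1 ships 110; G2 ships 15; G3 ships 70.)

2000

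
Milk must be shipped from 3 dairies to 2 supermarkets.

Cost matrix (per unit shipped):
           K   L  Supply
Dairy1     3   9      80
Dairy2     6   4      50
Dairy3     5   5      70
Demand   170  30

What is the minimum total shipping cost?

A cheapest plan:
  Dairy1–K: 80 crates
  Dairy2–K: 20 crates
  Dairy2–L: 30 crates
  Dairy3–K: 70 crates
Total cost = 830.
(Supply check: Dairy1 ships 80; Dairy2 ships 50; Dairy3 ships 70.)

830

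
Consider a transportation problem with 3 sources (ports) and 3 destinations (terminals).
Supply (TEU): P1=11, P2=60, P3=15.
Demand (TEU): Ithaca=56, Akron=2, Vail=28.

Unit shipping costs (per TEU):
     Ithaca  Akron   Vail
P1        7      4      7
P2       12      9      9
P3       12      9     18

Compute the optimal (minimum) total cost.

887

One minimum-cost allocation:
  P1–Ithaca: 9 TEU
  P1–Akron: 2 TEU
  P2–Ithaca: 32 TEU
  P2–Vail: 28 TEU
  P3–Ithaca: 15 TEU
Total cost = 887.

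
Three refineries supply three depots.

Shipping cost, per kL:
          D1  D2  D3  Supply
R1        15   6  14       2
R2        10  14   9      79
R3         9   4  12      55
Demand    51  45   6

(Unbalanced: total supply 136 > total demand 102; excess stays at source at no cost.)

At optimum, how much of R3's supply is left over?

An optimal plan:
  R2–D1: 41 × 10 = 410
  R2–D3: 6 × 9 = 54
  R3–D1: 10 × 9 = 90
  R3–D2: 45 × 4 = 180
Total cost = 734.
R3 ships 55 of its 55, leaving 0.

0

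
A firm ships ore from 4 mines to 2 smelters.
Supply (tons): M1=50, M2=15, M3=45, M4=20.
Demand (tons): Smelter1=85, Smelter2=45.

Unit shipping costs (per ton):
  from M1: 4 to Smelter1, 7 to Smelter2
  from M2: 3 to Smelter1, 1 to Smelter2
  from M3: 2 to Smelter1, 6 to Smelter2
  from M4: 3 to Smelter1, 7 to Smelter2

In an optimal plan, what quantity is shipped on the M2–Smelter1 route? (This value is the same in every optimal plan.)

The minimum-cost plan:
  M1->Smelter1: 20 tons
  M1->Smelter2: 30 tons
  M2->Smelter2: 15 tons
  M3->Smelter1: 45 tons
  M4->Smelter1: 20 tons
Total cost = 455.
The route M2→Smelter1 is not used.

0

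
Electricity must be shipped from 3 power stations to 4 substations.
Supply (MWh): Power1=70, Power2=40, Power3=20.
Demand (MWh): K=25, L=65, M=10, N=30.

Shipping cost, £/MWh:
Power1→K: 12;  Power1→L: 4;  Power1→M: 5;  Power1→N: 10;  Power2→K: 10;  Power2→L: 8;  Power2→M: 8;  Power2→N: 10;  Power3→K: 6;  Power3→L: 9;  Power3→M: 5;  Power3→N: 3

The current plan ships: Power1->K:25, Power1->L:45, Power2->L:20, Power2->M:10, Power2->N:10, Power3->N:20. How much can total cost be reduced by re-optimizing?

Current plan cost = 25·12 + 45·4 + 20·8 + 10·8 + 10·10 + 20·3 = £880.
Optimal plan:
  Power1 to L: 65 MWh
  Power1 to M: 5 MWh
  Power2 to K: 25 MWh
  Power2 to M: 5 MWh
  Power2 to N: 10 MWh
  Power3 to N: 20 MWh
Optimal cost = £735.
Saving = 880 − 735 = £145.

145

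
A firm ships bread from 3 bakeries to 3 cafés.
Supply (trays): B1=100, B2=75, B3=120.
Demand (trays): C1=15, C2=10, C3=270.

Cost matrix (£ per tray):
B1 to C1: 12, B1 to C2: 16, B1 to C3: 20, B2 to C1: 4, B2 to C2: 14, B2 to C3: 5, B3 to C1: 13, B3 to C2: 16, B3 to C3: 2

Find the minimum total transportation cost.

2455

A cheapest plan:
  B1 to C1: 15 × £12 = £180
  B1 to C2: 10 × £16 = £160
  B1 to C3: 75 × £20 = £1500
  B2 to C3: 75 × £5 = £375
  B3 to C3: 120 × £2 = £240
Total = 180 + 160 + 1500 + 375 + 240 = £2455.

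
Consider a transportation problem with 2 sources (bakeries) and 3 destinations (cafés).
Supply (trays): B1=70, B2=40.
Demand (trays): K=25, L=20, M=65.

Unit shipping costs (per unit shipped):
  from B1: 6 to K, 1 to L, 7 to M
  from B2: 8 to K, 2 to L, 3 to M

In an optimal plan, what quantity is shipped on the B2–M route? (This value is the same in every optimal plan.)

Solving gives:
  B1 to K: 25 × 6 = 150
  B1 to L: 20 × 1 = 20
  B1 to M: 25 × 7 = 175
  B2 to M: 40 × 3 = 120
Total cost = 465.
So B2→M carries 40 trays.

40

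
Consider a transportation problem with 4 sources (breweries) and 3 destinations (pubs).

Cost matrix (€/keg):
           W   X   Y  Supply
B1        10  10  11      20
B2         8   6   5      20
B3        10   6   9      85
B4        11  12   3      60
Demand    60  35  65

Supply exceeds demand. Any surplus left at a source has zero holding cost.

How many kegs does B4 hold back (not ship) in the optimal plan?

0

An optimal plan:
  B2→W: 15 × €8 = €120
  B2→Y: 5 × €5 = €25
  B3→W: 45 × €10 = €450
  B3→X: 35 × €6 = €210
  B4→Y: 60 × €3 = €180
Total cost = €985.
B4 ships 60 of its 60, leaving 0.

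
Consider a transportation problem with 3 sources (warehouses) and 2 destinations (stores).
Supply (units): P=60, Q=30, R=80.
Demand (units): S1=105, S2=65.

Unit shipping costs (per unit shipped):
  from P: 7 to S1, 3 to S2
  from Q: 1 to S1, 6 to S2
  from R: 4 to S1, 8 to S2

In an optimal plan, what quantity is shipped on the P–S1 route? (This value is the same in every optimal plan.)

0

Solving gives:
  P->S2: 60 × 3 = 180
  Q->S1: 30 × 1 = 30
  R->S1: 75 × 4 = 300
  R->S2: 5 × 8 = 40
Total cost = 550.
The route P→S1 is not used.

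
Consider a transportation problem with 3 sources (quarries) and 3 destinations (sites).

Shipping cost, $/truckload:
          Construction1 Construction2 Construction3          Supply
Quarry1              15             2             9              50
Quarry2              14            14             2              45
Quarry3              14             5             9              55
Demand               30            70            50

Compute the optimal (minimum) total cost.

A cheapest plan:
  Quarry1→Construction2: 50 × $2 = $100
  Quarry2→Construction3: 45 × $2 = $90
  Quarry3→Construction1: 30 × $14 = $420
  Quarry3→Construction2: 20 × $5 = $100
  Quarry3→Construction3: 5 × $9 = $45
Total = 100 + 90 + 420 + 100 + 45 = $755.

755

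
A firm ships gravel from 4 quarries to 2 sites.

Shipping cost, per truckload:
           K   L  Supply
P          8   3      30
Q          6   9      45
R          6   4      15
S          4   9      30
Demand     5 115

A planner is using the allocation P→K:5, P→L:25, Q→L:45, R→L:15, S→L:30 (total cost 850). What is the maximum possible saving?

50

Current plan cost = 5·8 + 25·3 + 45·9 + 15·4 + 30·9 = 850.
Optimal plan:
  P to L: 30 × 3 = 90
  Q to L: 45 × 9 = 405
  R to L: 15 × 4 = 60
  S to K: 5 × 4 = 20
  S to L: 25 × 9 = 225
Optimal cost = 800.
Saving = 850 − 800 = 50.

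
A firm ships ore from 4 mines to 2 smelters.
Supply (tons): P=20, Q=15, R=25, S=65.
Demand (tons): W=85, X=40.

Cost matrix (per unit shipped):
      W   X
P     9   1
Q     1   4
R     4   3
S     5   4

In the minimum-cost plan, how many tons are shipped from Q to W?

15

The minimum-cost plan:
  P→X: 20 × 1 = 20
  Q→W: 15 × 1 = 15
  R→W: 25 × 4 = 100
  S→W: 45 × 5 = 225
  S→X: 20 × 4 = 80
Total cost = 440.
So Q→W carries 15 tons.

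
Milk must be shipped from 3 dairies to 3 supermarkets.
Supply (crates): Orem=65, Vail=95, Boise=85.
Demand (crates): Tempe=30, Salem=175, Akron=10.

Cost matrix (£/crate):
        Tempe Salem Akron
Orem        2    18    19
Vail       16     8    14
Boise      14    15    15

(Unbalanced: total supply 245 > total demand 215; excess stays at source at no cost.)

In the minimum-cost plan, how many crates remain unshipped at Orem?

Minimum-cost shipments:
  Orem to Tempe: 30 × £2 = £60
  Orem to Salem: 5 × £18 = £90
  Vail to Salem: 95 × £8 = £760
  Boise to Salem: 75 × £15 = £1125
  Boise to Akron: 10 × £15 = £150
Total cost = £2185.
Orem ships 35 of its 65, leaving 30.

30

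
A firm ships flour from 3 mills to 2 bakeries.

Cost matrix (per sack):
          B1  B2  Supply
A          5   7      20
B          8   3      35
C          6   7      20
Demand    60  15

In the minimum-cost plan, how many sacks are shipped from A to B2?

0

The minimum-cost plan:
  A->B1: 20 sacks
  B->B1: 20 sacks
  B->B2: 15 sacks
  C->B1: 20 sacks
Total cost = 425.
The route A→B2 is not used.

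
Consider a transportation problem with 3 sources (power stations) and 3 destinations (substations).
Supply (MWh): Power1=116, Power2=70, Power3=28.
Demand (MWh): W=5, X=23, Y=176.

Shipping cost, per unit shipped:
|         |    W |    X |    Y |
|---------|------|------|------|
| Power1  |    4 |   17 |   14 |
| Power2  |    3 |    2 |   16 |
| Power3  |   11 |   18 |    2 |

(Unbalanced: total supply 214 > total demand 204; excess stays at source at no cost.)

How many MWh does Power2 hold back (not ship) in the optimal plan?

An optimal plan:
  Power1 to Y: 116 × 14 = 1624
  Power2 to W: 5 × 3 = 15
  Power2 to X: 23 × 2 = 46
  Power2 to Y: 32 × 16 = 512
  Power3 to Y: 28 × 2 = 56
Total cost = 2253.
Power2 ships 60 of its 70, leaving 10.

10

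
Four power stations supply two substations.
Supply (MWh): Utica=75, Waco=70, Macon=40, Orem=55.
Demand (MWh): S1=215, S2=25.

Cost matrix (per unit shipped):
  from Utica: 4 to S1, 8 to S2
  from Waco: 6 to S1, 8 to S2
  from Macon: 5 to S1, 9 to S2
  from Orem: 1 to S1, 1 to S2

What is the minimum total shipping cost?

One minimum-cost allocation:
  Utica to S1: 75 × 4 = 300
  Waco to S1: 70 × 6 = 420
  Macon to S1: 40 × 5 = 200
  Orem to S1: 30 × 1 = 30
  Orem to S2: 25 × 1 = 25
Total = 300 + 420 + 200 + 30 + 25 = 975.
(Supply check: Utica ships 75; Waco ships 70; Macon ships 40; Orem ships 55.)

975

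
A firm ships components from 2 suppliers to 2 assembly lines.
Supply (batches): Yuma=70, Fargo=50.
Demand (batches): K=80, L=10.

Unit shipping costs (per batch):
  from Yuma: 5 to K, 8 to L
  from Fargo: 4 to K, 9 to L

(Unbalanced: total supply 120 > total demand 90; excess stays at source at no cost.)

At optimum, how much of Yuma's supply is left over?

30

Minimum-cost shipments:
  Yuma to K: 30 × 5 = 150
  Yuma to L: 10 × 8 = 80
  Fargo to K: 50 × 4 = 200
Total cost = 430.
Yuma ships 40 of its 70, leaving 30.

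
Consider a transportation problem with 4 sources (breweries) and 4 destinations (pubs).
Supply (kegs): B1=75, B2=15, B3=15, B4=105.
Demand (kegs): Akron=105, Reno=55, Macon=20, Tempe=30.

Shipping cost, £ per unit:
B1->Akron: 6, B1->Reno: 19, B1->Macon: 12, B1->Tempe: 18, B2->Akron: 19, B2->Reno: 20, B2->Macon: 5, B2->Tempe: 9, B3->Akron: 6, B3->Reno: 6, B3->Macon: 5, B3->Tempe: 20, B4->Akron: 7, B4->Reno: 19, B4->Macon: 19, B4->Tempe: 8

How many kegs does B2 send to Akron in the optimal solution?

0

Optimal shipments:
  B1 to Akron: 70 × £6 = £420
  B1 to Macon: 5 × £12 = £60
  B2 to Macon: 15 × £5 = £75
  B3 to Reno: 15 × £6 = £90
  B4 to Akron: 35 × £7 = £245
  B4 to Reno: 40 × £19 = £760
  B4 to Tempe: 30 × £8 = £240
Total cost = £1890.
The route B2→Akron is not used.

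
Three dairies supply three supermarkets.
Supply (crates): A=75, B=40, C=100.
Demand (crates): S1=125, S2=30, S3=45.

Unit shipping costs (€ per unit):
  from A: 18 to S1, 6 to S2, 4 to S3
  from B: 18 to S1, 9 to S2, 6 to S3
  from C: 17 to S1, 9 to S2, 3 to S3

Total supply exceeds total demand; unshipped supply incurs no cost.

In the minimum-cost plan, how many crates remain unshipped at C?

0

An optimal plan:
  A to S2: 30 × €6 = €180
  A to S3: 30 × €4 = €120
  B to S1: 40 × €18 = €720
  C to S1: 85 × €17 = €1445
  C to S3: 15 × €3 = €45
Total cost = €2510.
C ships 100 of its 100, leaving 0.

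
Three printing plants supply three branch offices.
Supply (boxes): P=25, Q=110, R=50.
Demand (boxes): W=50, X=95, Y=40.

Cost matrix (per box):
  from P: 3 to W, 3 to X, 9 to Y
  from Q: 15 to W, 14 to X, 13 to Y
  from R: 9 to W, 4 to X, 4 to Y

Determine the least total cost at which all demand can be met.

Optimal allocation:
  P–W: 25 × 3 = 75
  Q–W: 25 × 15 = 375
  Q–X: 45 × 14 = 630
  Q–Y: 40 × 13 = 520
  R–X: 50 × 4 = 200
Total = 75 + 375 + 630 + 520 + 200 = 1800.

1800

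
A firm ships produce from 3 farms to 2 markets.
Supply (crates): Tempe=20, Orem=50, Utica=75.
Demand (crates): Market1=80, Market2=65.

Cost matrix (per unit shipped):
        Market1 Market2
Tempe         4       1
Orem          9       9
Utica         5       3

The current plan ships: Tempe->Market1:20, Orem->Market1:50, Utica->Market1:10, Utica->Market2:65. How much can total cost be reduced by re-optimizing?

Current plan cost = 20·4 + 50·9 + 10·5 + 65·3 = 775.
Optimal plan:
  Tempe–Market2: 20 crates
  Orem–Market1: 50 crates
  Utica–Market1: 30 crates
  Utica–Market2: 45 crates
Optimal cost = 755.
Saving = 775 − 755 = 20.

20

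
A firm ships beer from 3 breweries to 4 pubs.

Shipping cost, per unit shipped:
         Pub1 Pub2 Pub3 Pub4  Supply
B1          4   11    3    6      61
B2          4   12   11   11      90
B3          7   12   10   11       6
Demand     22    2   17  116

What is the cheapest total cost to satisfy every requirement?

1219

An optimal shipping plan:
  B1 to Pub3: 17 kegs
  B1 to Pub4: 44 kegs
  B2 to Pub1: 22 kegs
  B2 to Pub2: 2 kegs
  B2 to Pub4: 66 kegs
  B3 to Pub4: 6 kegs
Total cost = 1219.
(Supply check: B1 ships 61; B2 ships 90; B3 ships 6.)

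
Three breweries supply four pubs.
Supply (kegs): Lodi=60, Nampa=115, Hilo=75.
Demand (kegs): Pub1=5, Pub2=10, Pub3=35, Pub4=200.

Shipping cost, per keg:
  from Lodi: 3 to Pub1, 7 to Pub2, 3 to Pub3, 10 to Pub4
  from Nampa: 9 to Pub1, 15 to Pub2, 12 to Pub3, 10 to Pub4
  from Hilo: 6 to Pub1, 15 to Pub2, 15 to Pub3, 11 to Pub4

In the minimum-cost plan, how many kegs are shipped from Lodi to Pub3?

The minimum-cost plan:
  Lodi to Pub1: 5 × 3 = 15
  Lodi to Pub2: 10 × 7 = 70
  Lodi to Pub3: 35 × 3 = 105
  Lodi to Pub4: 10 × 10 = 100
  Nampa to Pub4: 115 × 10 = 1150
  Hilo to Pub4: 75 × 11 = 825
Total cost = 2265.
So Lodi→Pub3 carries 35 kegs.

35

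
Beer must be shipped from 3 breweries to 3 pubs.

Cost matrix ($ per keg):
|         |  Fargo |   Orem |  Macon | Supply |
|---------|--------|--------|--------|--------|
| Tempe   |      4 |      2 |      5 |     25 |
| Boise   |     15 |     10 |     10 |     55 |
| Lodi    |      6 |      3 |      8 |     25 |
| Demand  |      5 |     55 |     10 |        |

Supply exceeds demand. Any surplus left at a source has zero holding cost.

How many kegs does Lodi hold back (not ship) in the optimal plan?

An optimal plan:
  Tempe–Fargo: 5 × $4 = $20
  Tempe–Orem: 20 × $2 = $40
  Boise–Orem: 10 × $10 = $100
  Boise–Macon: 10 × $10 = $100
  Lodi–Orem: 25 × $3 = $75
Total cost = $335.
Lodi ships 25 of its 25, leaving 0.

0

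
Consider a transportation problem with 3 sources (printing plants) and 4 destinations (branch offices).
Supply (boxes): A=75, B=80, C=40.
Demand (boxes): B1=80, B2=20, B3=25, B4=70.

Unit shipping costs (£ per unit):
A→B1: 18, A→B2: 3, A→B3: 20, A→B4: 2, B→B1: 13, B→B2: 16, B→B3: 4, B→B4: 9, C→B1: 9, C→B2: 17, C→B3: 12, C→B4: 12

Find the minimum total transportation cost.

1285

Optimal allocation:
  A->B2: 20 × £3 = £60
  A->B4: 55 × £2 = £110
  B->B1: 40 × £13 = £520
  B->B3: 25 × £4 = £100
  B->B4: 15 × £9 = £135
  C->B1: 40 × £9 = £360
Total = 60 + 110 + 520 + 100 + 135 + 360 = £1285.
(Supply check: A ships 75; B ships 80; C ships 40.)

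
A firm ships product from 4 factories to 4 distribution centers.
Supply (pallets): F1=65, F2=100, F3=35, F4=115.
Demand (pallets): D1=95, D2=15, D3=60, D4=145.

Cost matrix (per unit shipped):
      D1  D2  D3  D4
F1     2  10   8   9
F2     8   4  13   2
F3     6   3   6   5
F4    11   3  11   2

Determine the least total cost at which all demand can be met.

1190

Optimal allocation:
  F1->D1: 65 × 2 = 130
  F2->D1: 30 × 8 = 240
  F2->D4: 70 × 2 = 140
  F3->D3: 35 × 6 = 210
  F4->D2: 15 × 3 = 45
  F4->D3: 25 × 11 = 275
  F4->D4: 75 × 2 = 150
Total = 130 + 240 + 140 + 210 + 45 + 275 + 150 = 1190.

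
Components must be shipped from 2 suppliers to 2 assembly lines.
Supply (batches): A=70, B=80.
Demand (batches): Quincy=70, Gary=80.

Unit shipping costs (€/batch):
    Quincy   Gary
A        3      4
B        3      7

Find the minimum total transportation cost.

One minimum-cost allocation:
  A->Gary: 70 × €4 = €280
  B->Quincy: 70 × €3 = €210
  B->Gary: 10 × €7 = €70
Total = 280 + 210 + 70 = €560.

560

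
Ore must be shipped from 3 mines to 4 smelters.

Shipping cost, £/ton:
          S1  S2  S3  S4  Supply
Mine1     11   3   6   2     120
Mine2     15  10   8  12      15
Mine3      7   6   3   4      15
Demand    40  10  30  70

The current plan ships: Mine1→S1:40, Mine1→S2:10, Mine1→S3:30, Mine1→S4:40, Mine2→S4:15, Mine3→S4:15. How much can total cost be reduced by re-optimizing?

Current plan cost = 40·11 + 10·3 + 30·6 + 40·2 + 15·12 + 15·4 = £970.
Optimal plan:
  Mine1->S1: 25 × £11 = £275
  Mine1->S2: 10 × £3 = £30
  Mine1->S3: 15 × £6 = £90
  Mine1->S4: 70 × £2 = £140
  Mine2->S3: 15 × £8 = £120
  Mine3->S1: 15 × £7 = £105
Optimal cost = £760.
Saving = 970 − 760 = £210.

210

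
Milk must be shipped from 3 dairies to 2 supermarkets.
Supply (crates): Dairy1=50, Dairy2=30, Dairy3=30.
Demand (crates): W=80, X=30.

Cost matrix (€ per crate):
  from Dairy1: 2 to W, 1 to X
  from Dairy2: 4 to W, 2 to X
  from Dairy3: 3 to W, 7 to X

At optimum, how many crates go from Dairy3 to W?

30

Solving gives:
  Dairy1–W: 50 × €2 = €100
  Dairy2–X: 30 × €2 = €60
  Dairy3–W: 30 × €3 = €90
Total cost = €250.
So Dairy3→W carries 30 crates.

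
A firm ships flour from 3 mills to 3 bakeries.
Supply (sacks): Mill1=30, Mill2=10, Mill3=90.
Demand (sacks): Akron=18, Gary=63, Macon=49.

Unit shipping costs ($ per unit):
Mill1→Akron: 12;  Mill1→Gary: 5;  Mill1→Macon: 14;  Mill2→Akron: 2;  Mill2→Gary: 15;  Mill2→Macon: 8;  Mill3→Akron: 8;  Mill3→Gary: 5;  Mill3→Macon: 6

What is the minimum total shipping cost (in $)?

693

One minimum-cost allocation:
  Mill1→Gary: 30 × $5 = $150
  Mill2→Akron: 10 × $2 = $20
  Mill3→Akron: 8 × $8 = $64
  Mill3→Gary: 33 × $5 = $165
  Mill3→Macon: 49 × $6 = $294
Total = 150 + 20 + 64 + 165 + 294 = $693.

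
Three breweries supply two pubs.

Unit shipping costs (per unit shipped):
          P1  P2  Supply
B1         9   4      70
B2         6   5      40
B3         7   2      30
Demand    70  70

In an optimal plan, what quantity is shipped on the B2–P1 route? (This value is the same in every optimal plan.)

40

Solving gives:
  B1–P2: 70 × 4 = 280
  B2–P1: 40 × 6 = 240
  B3–P1: 30 × 7 = 210
Total cost = 730.
So B2→P1 carries 40 kegs.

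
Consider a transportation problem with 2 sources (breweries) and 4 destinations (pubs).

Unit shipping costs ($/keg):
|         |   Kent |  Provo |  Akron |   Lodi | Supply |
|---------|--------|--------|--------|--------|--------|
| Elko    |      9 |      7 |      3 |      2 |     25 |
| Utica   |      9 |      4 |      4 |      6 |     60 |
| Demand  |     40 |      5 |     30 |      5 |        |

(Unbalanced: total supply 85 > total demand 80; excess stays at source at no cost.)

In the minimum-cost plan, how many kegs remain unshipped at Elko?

Minimum-cost shipments:
  Elko->Akron: 20 × $3 = $60
  Elko->Lodi: 5 × $2 = $10
  Utica->Kent: 40 × $9 = $360
  Utica->Provo: 5 × $4 = $20
  Utica->Akron: 10 × $4 = $40
Total cost = $490.
Elko ships 25 of its 25, leaving 0.

0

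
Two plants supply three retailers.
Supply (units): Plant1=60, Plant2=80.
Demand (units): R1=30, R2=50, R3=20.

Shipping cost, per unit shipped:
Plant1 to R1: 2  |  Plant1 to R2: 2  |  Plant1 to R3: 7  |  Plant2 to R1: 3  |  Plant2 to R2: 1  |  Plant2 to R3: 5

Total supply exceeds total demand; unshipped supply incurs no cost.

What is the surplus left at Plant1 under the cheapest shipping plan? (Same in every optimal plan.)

An optimal plan:
  Plant1→R1: 30 × 2 = 60
  Plant2→R2: 50 × 1 = 50
  Plant2→R3: 20 × 5 = 100
Total cost = 210.
Plant1 ships 30 of its 60, leaving 30.

30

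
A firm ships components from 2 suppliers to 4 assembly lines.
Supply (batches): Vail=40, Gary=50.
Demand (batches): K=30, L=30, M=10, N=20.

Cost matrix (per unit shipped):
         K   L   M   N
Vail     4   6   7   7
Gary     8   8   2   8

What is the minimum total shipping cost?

520

A cheapest plan:
  Vail to K: 30 × 4 = 120
  Vail to L: 10 × 6 = 60
  Gary to L: 20 × 8 = 160
  Gary to M: 10 × 2 = 20
  Gary to N: 20 × 8 = 160
Total = 120 + 60 + 160 + 20 + 160 = 520.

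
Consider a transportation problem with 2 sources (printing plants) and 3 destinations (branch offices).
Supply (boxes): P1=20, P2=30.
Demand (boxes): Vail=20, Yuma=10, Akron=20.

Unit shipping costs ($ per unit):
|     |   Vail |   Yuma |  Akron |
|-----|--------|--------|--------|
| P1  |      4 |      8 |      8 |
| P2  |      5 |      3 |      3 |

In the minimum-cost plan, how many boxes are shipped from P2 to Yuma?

Optimal shipments:
  P1→Vail: 20 × $4 = $80
  P2→Yuma: 10 × $3 = $30
  P2→Akron: 20 × $3 = $60
Total cost = $170.
So P2→Yuma carries 10 boxes.

10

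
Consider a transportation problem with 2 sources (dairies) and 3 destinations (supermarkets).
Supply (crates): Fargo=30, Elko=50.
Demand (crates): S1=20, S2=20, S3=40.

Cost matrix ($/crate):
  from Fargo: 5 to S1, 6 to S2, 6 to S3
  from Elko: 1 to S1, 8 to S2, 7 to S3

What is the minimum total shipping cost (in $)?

410

An optimal shipping plan:
  Fargo–S2: 20 × $6 = $120
  Fargo–S3: 10 × $6 = $60
  Elko–S1: 20 × $1 = $20
  Elko–S3: 30 × $7 = $210
Total = 120 + 60 + 20 + 210 = $410.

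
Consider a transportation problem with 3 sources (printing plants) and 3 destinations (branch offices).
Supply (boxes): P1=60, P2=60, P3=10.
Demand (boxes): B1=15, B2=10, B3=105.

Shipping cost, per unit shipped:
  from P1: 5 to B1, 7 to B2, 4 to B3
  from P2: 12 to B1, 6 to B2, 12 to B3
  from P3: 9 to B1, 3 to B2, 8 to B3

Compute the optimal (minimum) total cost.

980

An optimal shipping plan:
  P1 to B3: 60 × 4 = 240
  P2 to B1: 15 × 12 = 180
  P2 to B2: 10 × 6 = 60
  P2 to B3: 35 × 12 = 420
  P3 to B3: 10 × 8 = 80
Total = 240 + 180 + 60 + 420 + 80 = 980.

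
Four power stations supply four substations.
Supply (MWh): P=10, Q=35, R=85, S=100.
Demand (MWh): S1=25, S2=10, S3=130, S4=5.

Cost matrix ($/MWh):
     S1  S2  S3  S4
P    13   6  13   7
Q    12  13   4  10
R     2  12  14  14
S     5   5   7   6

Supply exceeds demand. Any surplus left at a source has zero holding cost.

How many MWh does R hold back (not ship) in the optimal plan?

Minimum-cost shipments:
  P–S2: 10 × $6 = $60
  Q–S3: 35 × $4 = $140
  R–S1: 25 × $2 = $50
  S–S3: 95 × $7 = $665
  S–S4: 5 × $6 = $30
Total cost = $945.
R ships 25 of its 85, leaving 60.

60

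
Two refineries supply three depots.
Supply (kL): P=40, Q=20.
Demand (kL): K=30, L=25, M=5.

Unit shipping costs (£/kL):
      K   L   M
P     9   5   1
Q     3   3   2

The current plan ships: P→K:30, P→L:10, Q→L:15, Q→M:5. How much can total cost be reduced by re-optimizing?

Current plan cost = 30·9 + 10·5 + 15·3 + 5·2 = £375.
Optimal plan:
  P–K: 10 kL
  P–L: 25 kL
  P–M: 5 kL
  Q–K: 20 kL
Optimal cost = £280.
Saving = 375 − 280 = £95.

95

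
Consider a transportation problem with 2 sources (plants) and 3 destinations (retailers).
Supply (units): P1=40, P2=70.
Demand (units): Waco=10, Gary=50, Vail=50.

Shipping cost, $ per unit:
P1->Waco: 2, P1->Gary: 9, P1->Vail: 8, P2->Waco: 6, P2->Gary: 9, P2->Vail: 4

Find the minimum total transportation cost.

A cheapest plan:
  P1 to Waco: 10 units
  P1 to Gary: 30 units
  P2 to Gary: 20 units
  P2 to Vail: 50 units
Total cost = $670.

670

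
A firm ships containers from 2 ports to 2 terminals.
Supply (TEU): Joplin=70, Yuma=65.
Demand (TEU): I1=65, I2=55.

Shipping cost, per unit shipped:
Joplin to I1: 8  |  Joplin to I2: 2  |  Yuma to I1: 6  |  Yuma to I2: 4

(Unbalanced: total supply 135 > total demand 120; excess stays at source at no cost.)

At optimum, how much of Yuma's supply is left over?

An optimal plan:
  Joplin→I2: 55 TEU
  Yuma→I1: 65 TEU
Total cost = 500.
Yuma ships 65 of its 65, leaving 0.

0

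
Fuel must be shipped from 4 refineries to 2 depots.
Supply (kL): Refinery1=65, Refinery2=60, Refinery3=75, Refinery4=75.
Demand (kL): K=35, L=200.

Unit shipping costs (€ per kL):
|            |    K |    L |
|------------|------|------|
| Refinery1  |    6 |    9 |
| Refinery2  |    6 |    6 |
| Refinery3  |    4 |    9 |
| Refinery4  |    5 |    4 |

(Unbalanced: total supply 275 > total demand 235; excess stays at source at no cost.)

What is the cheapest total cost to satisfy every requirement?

One minimum-cost allocation:
  Refinery1→L: 65 × €9 = €585
  Refinery2→L: 60 × €6 = €360
  Refinery3→K: 35 × €4 = €140
  Refinery4→L: 75 × €4 = €300
Total = 585 + 360 + 140 + 300 = €1385.
(Supply check: Refinery1 ships 65; Refinery2 ships 60; Refinery3 ships 35; Refinery4 ships 75.)

1385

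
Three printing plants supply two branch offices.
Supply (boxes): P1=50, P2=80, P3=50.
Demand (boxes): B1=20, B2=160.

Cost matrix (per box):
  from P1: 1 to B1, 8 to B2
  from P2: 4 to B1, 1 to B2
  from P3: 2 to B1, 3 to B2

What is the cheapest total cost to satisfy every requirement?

One minimum-cost allocation:
  P1–B1: 20 boxes
  P1–B2: 30 boxes
  P2–B2: 80 boxes
  P3–B2: 50 boxes
Total cost = 490.

490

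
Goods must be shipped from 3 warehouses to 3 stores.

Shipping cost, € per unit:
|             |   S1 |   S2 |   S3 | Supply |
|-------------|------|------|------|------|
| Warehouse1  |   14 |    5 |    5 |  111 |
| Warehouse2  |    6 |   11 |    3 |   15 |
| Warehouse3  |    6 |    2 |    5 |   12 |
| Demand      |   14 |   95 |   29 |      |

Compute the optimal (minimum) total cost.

Optimal allocation:
  Warehouse1 to S2: 83 × €5 = €415
  Warehouse1 to S3: 28 × €5 = €140
  Warehouse2 to S1: 14 × €6 = €84
  Warehouse2 to S3: 1 × €3 = €3
  Warehouse3 to S2: 12 × €2 = €24
Total = 415 + 140 + 84 + 3 + 24 = €666.
(Supply check: Warehouse1 ships 111; Warehouse2 ships 15; Warehouse3 ships 12.)

666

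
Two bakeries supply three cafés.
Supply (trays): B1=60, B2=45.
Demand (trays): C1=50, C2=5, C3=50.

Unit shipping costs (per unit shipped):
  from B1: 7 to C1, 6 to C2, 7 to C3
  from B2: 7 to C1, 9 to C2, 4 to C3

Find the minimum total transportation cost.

595

A cheapest plan:
  B1–C1: 50 trays
  B1–C2: 5 trays
  B1–C3: 5 trays
  B2–C3: 45 trays
Total cost = 595.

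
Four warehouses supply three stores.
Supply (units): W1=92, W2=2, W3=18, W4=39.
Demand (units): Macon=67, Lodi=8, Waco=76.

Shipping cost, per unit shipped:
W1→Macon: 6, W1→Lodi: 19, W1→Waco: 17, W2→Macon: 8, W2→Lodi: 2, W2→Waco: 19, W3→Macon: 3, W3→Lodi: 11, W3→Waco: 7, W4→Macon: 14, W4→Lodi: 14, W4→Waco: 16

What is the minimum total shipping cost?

1569

Optimal allocation:
  W1→Macon: 67 × 6 = 402
  W1→Waco: 25 × 17 = 425
  W2→Lodi: 2 × 2 = 4
  W3→Waco: 18 × 7 = 126
  W4→Lodi: 6 × 14 = 84
  W4→Waco: 33 × 16 = 528
Total = 402 + 425 + 4 + 126 + 84 + 528 = 1569.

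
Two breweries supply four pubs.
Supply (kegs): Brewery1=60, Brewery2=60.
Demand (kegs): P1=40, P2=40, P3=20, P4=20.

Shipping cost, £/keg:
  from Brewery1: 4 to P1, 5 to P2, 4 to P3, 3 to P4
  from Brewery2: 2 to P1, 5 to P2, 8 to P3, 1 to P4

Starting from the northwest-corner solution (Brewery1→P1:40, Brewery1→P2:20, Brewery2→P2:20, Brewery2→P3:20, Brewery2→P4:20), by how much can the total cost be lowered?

Current plan cost = 40·4 + 20·5 + 20·5 + 20·8 + 20·1 = £540.
Optimal plan:
  Brewery1→P2: 40 kegs
  Brewery1→P3: 20 kegs
  Brewery2→P1: 40 kegs
  Brewery2→P4: 20 kegs
Optimal cost = £380.
Saving = 540 − 380 = £160.

160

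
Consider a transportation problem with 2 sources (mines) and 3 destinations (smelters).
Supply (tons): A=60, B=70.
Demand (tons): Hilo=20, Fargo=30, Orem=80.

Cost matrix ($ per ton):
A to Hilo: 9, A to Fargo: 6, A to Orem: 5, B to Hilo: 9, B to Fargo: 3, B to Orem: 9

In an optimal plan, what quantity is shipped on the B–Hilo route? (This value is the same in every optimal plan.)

20

Solving gives:
  A->Orem: 60 tons
  B->Hilo: 20 tons
  B->Fargo: 30 tons
  B->Orem: 20 tons
Total cost = $750.
So B→Hilo carries 20 tons.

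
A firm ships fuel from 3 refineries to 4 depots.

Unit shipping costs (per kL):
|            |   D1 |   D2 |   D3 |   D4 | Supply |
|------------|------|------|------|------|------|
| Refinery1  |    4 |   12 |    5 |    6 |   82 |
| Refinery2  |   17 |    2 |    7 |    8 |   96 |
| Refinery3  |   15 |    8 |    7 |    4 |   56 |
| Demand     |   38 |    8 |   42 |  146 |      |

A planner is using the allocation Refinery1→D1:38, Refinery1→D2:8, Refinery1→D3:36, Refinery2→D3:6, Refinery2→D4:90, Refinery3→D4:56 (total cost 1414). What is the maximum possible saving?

96

Current plan cost = 38·4 + 8·12 + 36·5 + 6·7 + 90·8 + 56·4 = 1414.
Optimal plan:
  Refinery1 to D1: 38 × 4 = 152
  Refinery1 to D4: 44 × 6 = 264
  Refinery2 to D2: 8 × 2 = 16
  Refinery2 to D3: 42 × 7 = 294
  Refinery2 to D4: 46 × 8 = 368
  Refinery3 to D4: 56 × 4 = 224
Optimal cost = 1318.
Saving = 1414 − 1318 = 96.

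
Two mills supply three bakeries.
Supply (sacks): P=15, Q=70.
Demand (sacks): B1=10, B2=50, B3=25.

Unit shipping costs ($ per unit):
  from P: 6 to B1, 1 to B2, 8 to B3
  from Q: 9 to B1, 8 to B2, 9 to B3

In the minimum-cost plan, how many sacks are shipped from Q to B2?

The minimum-cost plan:
  P to B2: 15 × $1 = $15
  Q to B1: 10 × $9 = $90
  Q to B2: 35 × $8 = $280
  Q to B3: 25 × $9 = $225
Total cost = $610.
So Q→B2 carries 35 sacks.

35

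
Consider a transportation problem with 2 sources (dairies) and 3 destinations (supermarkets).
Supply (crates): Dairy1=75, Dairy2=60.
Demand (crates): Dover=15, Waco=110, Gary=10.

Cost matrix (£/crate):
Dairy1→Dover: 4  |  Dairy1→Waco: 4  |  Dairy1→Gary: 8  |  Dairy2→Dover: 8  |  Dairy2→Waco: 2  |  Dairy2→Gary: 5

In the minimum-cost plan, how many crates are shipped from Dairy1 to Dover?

15

The minimum-cost plan:
  Dairy1→Dover: 15 × £4 = £60
  Dairy1→Waco: 60 × £4 = £240
  Dairy2→Waco: 50 × £2 = £100
  Dairy2→Gary: 10 × £5 = £50
Total cost = £450.
So Dairy1→Dover carries 15 crates.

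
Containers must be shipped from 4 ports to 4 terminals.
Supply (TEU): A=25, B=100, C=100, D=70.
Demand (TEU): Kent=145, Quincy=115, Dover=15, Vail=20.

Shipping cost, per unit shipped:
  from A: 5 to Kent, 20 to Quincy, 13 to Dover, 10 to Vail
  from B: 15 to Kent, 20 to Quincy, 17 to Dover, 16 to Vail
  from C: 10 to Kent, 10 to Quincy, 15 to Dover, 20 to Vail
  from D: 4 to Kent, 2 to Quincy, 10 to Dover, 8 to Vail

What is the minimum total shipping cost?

2815

An optimal shipping plan:
  A to Kent: 25 × 5 = 125
  B to Kent: 65 × 15 = 975
  B to Dover: 15 × 17 = 255
  B to Vail: 20 × 16 = 320
  C to Kent: 55 × 10 = 550
  C to Quincy: 45 × 10 = 450
  D to Quincy: 70 × 2 = 140
Total = 125 + 975 + 255 + 320 + 550 + 450 + 140 = 2815.
(Supply check: A ships 25; B ships 100; C ships 100; D ships 70.)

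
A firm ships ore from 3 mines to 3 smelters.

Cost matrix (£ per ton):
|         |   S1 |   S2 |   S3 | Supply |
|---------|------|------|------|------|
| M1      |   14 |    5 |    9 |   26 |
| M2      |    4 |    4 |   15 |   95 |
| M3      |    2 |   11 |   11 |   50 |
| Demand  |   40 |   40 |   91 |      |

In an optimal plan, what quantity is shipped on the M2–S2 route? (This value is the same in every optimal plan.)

Optimal shipments:
  M1→S3: 26 tons
  M2→S1: 40 tons
  M2→S2: 40 tons
  M2→S3: 15 tons
  M3→S3: 50 tons
Total cost = £1329.
So M2→S2 carries 40 tons.

40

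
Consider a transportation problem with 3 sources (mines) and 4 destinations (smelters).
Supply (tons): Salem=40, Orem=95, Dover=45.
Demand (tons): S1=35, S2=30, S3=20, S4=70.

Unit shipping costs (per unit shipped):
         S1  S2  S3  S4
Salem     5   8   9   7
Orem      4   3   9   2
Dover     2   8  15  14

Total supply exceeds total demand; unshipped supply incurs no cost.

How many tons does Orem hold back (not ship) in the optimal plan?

Minimum-cost shipments:
  Salem–S3: 20 × 9 = 180
  Salem–S4: 5 × 7 = 35
  Orem–S2: 30 × 3 = 90
  Orem–S4: 65 × 2 = 130
  Dover–S1: 35 × 2 = 70
Total cost = 505.
Orem ships 95 of its 95, leaving 0.

0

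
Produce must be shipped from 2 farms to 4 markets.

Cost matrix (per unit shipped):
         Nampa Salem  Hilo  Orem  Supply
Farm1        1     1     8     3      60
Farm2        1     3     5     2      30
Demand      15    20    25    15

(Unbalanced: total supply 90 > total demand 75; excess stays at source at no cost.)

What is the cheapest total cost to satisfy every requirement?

A cheapest plan:
  Farm1→Nampa: 15 × 1 = 15
  Farm1→Salem: 20 × 1 = 20
  Farm1→Orem: 10 × 3 = 30
  Farm2→Hilo: 25 × 5 = 125
  Farm2→Orem: 5 × 2 = 10
Total = 15 + 20 + 30 + 125 + 10 = 200.

200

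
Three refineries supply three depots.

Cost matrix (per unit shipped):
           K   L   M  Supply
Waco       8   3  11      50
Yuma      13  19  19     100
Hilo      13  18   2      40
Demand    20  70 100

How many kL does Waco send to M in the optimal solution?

The minimum-cost plan:
  Waco–L: 50 × 3 = 150
  Yuma–K: 20 × 13 = 260
  Yuma–L: 20 × 19 = 380
  Yuma–M: 60 × 19 = 1140
  Hilo–M: 40 × 2 = 80
Total cost = 2010.
The route Waco→M is not used.

0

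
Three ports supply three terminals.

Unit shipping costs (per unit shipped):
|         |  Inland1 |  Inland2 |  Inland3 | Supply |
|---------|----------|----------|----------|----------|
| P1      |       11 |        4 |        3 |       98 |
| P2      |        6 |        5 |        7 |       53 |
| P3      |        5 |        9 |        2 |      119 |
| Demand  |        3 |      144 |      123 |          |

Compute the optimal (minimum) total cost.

An optimal shipping plan:
  P1 to Inland2: 94 × 4 = 376
  P1 to Inland3: 4 × 3 = 12
  P2 to Inland1: 3 × 6 = 18
  P2 to Inland2: 50 × 5 = 250
  P3 to Inland3: 119 × 2 = 238
Total = 376 + 12 + 18 + 250 + 238 = 894.

894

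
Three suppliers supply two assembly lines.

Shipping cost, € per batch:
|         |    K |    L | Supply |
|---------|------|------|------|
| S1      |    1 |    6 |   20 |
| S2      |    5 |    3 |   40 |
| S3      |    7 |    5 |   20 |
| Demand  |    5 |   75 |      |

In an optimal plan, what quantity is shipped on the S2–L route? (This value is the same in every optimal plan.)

The minimum-cost plan:
  S1->K: 5 × €1 = €5
  S1->L: 15 × €6 = €90
  S2->L: 40 × €3 = €120
  S3->L: 20 × €5 = €100
Total cost = €315.
So S2→L carries 40 batches.

40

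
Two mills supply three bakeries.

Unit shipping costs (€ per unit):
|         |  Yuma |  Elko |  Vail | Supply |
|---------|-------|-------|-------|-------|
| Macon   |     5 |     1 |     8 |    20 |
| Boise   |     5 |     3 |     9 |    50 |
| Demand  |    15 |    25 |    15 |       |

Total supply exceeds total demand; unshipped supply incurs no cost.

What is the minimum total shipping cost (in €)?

245

An optimal shipping plan:
  Macon to Elko: 20 × €1 = €20
  Boise to Yuma: 15 × €5 = €75
  Boise to Elko: 5 × €3 = €15
  Boise to Vail: 15 × €9 = €135
Total = 20 + 75 + 15 + 135 = €245.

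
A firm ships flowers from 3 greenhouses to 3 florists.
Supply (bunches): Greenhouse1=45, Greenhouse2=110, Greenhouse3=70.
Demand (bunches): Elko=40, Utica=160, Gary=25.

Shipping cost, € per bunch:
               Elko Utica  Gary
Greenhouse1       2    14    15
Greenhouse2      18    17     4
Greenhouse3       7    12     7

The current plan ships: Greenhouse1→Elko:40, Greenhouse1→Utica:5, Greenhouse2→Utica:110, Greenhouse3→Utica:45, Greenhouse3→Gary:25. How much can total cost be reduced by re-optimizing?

200

Current plan cost = 40·2 + 5·14 + 110·17 + 45·12 + 25·7 = €2735.
Optimal plan:
  Greenhouse1->Elko: 40 × €2 = €80
  Greenhouse1->Utica: 5 × €14 = €70
  Greenhouse2->Utica: 85 × €17 = €1445
  Greenhouse2->Gary: 25 × €4 = €100
  Greenhouse3->Utica: 70 × €12 = €840
Optimal cost = €2535.
Saving = 2735 − 2535 = €200.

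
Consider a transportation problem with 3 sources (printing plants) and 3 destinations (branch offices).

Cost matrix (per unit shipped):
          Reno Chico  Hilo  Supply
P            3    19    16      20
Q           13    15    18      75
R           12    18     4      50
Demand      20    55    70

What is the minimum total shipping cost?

Optimal allocation:
  P->Reno: 20 boxes
  Q->Chico: 55 boxes
  Q->Hilo: 20 boxes
  R->Hilo: 50 boxes
Total cost = 1445.

1445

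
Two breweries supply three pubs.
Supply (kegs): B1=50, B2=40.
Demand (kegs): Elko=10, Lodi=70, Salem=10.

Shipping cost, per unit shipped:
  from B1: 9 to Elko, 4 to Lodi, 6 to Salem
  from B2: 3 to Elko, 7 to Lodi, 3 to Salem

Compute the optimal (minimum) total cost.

400

An optimal shipping plan:
  B1→Lodi: 50 kegs
  B2→Elko: 10 kegs
  B2→Lodi: 20 kegs
  B2→Salem: 10 kegs
Total cost = 400.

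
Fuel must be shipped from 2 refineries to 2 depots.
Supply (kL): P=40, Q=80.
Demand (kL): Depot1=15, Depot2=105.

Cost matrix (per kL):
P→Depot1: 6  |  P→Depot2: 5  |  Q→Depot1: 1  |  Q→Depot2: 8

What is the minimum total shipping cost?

Optimal allocation:
  P–Depot2: 40 × 5 = 200
  Q–Depot1: 15 × 1 = 15
  Q–Depot2: 65 × 8 = 520
Total = 200 + 15 + 520 = 735.

735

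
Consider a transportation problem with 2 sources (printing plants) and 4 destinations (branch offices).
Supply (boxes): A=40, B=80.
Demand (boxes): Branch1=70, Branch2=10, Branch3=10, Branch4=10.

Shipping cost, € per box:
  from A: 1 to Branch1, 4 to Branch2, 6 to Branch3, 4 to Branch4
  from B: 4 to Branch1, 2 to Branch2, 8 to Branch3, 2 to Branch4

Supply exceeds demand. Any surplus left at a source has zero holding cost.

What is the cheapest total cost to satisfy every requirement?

280

An optimal shipping plan:
  A→Branch1: 40 × €1 = €40
  B→Branch1: 30 × €4 = €120
  B→Branch2: 10 × €2 = €20
  B→Branch3: 10 × €8 = €80
  B→Branch4: 10 × €2 = €20
Total = 40 + 120 + 20 + 80 + 20 = €280.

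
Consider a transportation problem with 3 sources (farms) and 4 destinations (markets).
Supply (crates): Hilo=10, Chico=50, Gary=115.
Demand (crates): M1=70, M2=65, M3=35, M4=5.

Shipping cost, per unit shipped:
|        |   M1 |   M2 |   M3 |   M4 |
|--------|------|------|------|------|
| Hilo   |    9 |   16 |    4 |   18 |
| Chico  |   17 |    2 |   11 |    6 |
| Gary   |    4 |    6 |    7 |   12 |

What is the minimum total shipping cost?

One minimum-cost allocation:
  Hilo–M3: 10 × 4 = 40
  Chico–M2: 45 × 2 = 90
  Chico–M4: 5 × 6 = 30
  Gary–M1: 70 × 4 = 280
  Gary–M2: 20 × 6 = 120
  Gary–M3: 25 × 7 = 175
Total = 40 + 90 + 30 + 280 + 120 + 175 = 735.
(Supply check: Hilo ships 10; Chico ships 50; Gary ships 115.)

735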